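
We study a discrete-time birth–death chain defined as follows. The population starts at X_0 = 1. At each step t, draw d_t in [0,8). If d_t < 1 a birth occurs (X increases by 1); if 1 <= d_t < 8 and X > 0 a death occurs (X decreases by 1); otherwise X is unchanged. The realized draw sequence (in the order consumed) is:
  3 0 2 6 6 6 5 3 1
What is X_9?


t=0: X=1, d=3 → death, X_1=0
t=1: X=0, d=0 → birth, X_2=1
t=2: X=1, d=2 → death, X_3=0
t=3: X=0, d=6 → hold, X_4=0
t=4: X=0, d=6 → hold, X_5=0
t=5: X=0, d=6 → hold, X_6=0
t=6: X=0, d=5 → hold, X_7=0
t=7: X=0, d=3 → hold, X_8=0
t=8: X=0, d=1 → hold, X_9=0

0


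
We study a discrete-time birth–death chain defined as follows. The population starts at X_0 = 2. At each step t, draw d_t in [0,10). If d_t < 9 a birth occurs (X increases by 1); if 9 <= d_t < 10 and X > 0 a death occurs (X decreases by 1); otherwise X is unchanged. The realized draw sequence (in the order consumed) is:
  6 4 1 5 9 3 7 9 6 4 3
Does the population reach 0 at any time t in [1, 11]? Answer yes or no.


t=0: X=2, d=6 → birth, X_1=3
t=1: X=3, d=4 → birth, X_2=4
t=2: X=4, d=1 → birth, X_3=5
t=3: X=5, d=5 → birth, X_4=6
t=4: X=6, d=9 → death, X_5=5
t=5: X=5, d=3 → birth, X_6=6
t=6: X=6, d=7 → birth, X_7=7
t=7: X=7, d=9 → death, X_8=6
t=8: X=6, d=6 → birth, X_9=7
t=9: X=7, d=4 → birth, X_10=8
t=10: X=8, d=3 → birth, X_11=9

no


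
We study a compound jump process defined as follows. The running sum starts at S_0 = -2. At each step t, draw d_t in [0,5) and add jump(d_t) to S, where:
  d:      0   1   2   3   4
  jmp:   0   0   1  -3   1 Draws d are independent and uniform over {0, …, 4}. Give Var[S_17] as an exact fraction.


918/25

Outcome values over d=0..4: [0, 0, 1, -3, 1]
Σy = -1, Σy² = 11, M = 5
μ = -1/5 = -1/5,  σ² = 11/5 − (-1/5)² = 54/25
Independent increments: Var[S_17] = 17·σ² = 17·(54/25) = 918/25


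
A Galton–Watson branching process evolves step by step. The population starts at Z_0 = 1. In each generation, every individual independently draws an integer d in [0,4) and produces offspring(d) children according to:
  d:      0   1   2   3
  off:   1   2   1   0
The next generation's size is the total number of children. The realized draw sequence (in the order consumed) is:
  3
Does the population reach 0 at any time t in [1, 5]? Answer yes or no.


gen 0: Z_0=1, draws=[3], offspring=[0], Z_1=0
gen 1: Z_1=0, draws=[], offspring=[], Z_2=0
gen 2: Z_2=0, draws=[], offspring=[], Z_3=0
gen 3: Z_3=0, draws=[], offspring=[], Z_4=0
gen 4: Z_4=0, draws=[], offspring=[], Z_5=0

yes


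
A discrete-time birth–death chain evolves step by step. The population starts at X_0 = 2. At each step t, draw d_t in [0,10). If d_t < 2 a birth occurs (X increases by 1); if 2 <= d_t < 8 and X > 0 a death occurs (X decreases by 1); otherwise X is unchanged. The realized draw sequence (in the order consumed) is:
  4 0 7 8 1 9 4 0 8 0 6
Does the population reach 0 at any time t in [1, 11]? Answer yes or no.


no

t=0: X=2, d=4 → death, X_1=1
t=1: X=1, d=0 → birth, X_2=2
t=2: X=2, d=7 → death, X_3=1
t=3: X=1, d=8 → hold, X_4=1
t=4: X=1, d=1 → birth, X_5=2
t=5: X=2, d=9 → hold, X_6=2
t=6: X=2, d=4 → death, X_7=1
t=7: X=1, d=0 → birth, X_8=2
t=8: X=2, d=8 → hold, X_9=2
t=9: X=2, d=0 → birth, X_10=3
t=10: X=3, d=6 → death, X_11=2


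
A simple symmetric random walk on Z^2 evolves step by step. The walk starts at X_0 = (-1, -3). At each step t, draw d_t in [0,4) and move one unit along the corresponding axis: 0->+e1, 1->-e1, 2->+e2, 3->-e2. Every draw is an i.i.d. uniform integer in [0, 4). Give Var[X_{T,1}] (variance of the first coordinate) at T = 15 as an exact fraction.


15/2

Outcome values over d=0..3: [1, -1, 0, 0]
Σy = 0, Σy² = 2, M = 4
μ = 0/4 = 0,  σ² = 2/4 − (0)² = 1/2
Independent increments: Var[X_15] = 15·σ² = 15·(1/2) = 15/2


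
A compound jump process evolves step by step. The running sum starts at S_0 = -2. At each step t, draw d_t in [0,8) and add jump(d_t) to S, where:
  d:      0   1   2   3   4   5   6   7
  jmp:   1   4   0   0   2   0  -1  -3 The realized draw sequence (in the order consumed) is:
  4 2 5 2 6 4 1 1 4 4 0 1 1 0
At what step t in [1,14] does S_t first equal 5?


t=0: S=-2, d=4, jump=2, S_1=0
t=1: S=0, d=2, jump=0, S_2=0
t=2: S=0, d=5, jump=0, S_3=0
t=3: S=0, d=2, jump=0, S_4=0
t=4: S=0, d=6, jump=-1, S_5=-1
t=5: S=-1, d=4, jump=2, S_6=1
t=6: S=1, d=1, jump=4, S_7=5
t=7: S=5, d=1, jump=4, S_8=9
t=8: S=9, d=4, jump=2, S_9=11
t=9: S=11, d=4, jump=2, S_10=13
t=10: S=13, d=0, jump=1, S_11=14
t=11: S=14, d=1, jump=4, S_12=18
t=12: S=18, d=1, jump=4, S_13=22
t=13: S=22, d=0, jump=1, S_14=23

7


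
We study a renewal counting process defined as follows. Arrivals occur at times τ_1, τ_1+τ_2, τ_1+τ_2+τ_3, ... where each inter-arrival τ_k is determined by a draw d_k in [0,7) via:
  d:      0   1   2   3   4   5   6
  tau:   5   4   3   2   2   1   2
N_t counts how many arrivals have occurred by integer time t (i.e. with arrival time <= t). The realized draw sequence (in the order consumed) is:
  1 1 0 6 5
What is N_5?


1

draw d_1=1: τ_1=4, arrival time A_1=4
draw d_2=1: τ_2=4, arrival time A_2=8
draw d_3=0: τ_3=5, arrival time A_3=13
draw d_4=6: τ_4=2, arrival time A_4=15
draw d_5=5: τ_5=1, arrival time A_5=16
N_t over t=0..5: 0:0 1:0 2:0 3:0 4:1 5:1


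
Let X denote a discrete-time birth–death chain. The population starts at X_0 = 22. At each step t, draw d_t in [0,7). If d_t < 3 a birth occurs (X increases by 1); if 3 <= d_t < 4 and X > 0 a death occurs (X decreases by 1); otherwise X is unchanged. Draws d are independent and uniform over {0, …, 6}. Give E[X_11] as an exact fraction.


176/7

X can drop by at most 1 per step and X_0 = 22 > T = 11, so X_t >= 22 − t >= 11 > 0 for every t <= 11: the floor at 0 (the 'and X > 0' condition) never binds. Hence X_11 = X_0 + Σ_{t<11} Y_t with i.i.d. increments Y_t = y(d_t) ∈ {+1, −1, 0}.
Outcome values over d=0..6: [1, 1, 1, -1, 0, 0, 0]
Σy = 2, Σy² = 4, M = 7
μ = 2/7 = 2/7,  σ² = 4/7 − (2/7)² = 24/49
E[X_11] = 22 + 11·(2/7) = 176/7


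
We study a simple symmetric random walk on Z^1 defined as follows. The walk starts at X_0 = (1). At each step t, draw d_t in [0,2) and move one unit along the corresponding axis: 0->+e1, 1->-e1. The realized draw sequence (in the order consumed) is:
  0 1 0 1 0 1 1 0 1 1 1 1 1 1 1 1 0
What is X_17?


(-6)

t=0: X=(1), d=0 → +e1, X_1=(2)
t=1: X=(2), d=1 → -e1, X_2=(1)
t=2: X=(1), d=0 → +e1, X_3=(2)
t=3: X=(2), d=1 → -e1, X_4=(1)
t=4: X=(1), d=0 → +e1, X_5=(2)
t=5: X=(2), d=1 → -e1, X_6=(1)
t=6: X=(1), d=1 → -e1, X_7=(0)
t=7: X=(0), d=0 → +e1, X_8=(1)
t=8: X=(1), d=1 → -e1, X_9=(0)
t=9: X=(0), d=1 → -e1, X_10=(-1)
t=10: X=(-1), d=1 → -e1, X_11=(-2)
t=11: X=(-2), d=1 → -e1, X_12=(-3)
t=12: X=(-3), d=1 → -e1, X_13=(-4)
t=13: X=(-4), d=1 → -e1, X_14=(-5)
t=14: X=(-5), d=1 → -e1, X_15=(-6)
t=15: X=(-6), d=1 → -e1, X_16=(-7)
t=16: X=(-7), d=0 → +e1, X_17=(-6)


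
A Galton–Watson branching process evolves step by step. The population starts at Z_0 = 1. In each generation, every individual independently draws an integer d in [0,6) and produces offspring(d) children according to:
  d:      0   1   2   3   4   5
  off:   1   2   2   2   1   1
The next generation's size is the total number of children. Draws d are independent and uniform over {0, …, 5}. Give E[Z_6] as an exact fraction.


729/64

Outcome values over d=0..5: [1, 2, 2, 2, 1, 1]
Σy = 9, Σy² = 15, M = 6
μ = 9/6 = 3/2,  σ² = 15/6 − (3/2)² = 1/4
E[Z_0] = 1
E[Z_1] = 3/2·E[Z_0] = 3/2
E[Z_2] = 3/2·E[Z_1] = 9/4
E[Z_3] = 3/2·E[Z_2] = 27/8
E[Z_4] = 3/2·E[Z_3] = 81/16
E[Z_5] = 3/2·E[Z_4] = 243/32
E[Z_6] = 3/2·E[Z_5] = 729/64


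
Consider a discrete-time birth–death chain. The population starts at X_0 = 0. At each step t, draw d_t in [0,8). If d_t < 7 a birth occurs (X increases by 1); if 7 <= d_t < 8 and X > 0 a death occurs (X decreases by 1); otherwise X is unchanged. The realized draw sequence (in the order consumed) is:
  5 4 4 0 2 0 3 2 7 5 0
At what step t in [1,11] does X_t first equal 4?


4

t=0: X=0, d=5 → birth, X_1=1
t=1: X=1, d=4 → birth, X_2=2
t=2: X=2, d=4 → birth, X_3=3
t=3: X=3, d=0 → birth, X_4=4
t=4: X=4, d=2 → birth, X_5=5
t=5: X=5, d=0 → birth, X_6=6
t=6: X=6, d=3 → birth, X_7=7
t=7: X=7, d=2 → birth, X_8=8
t=8: X=8, d=7 → death, X_9=7
t=9: X=7, d=5 → birth, X_10=8
t=10: X=8, d=0 → birth, X_11=9


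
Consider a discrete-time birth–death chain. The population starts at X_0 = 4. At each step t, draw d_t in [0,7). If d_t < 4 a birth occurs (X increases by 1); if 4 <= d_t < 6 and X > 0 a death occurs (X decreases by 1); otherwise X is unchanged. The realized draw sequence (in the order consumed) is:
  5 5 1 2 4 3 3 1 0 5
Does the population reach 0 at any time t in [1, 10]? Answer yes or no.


no

t=0: X=4, d=5 → death, X_1=3
t=1: X=3, d=5 → death, X_2=2
t=2: X=2, d=1 → birth, X_3=3
t=3: X=3, d=2 → birth, X_4=4
t=4: X=4, d=4 → death, X_5=3
t=5: X=3, d=3 → birth, X_6=4
t=6: X=4, d=3 → birth, X_7=5
t=7: X=5, d=1 → birth, X_8=6
t=8: X=6, d=0 → birth, X_9=7
t=9: X=7, d=5 → death, X_10=6


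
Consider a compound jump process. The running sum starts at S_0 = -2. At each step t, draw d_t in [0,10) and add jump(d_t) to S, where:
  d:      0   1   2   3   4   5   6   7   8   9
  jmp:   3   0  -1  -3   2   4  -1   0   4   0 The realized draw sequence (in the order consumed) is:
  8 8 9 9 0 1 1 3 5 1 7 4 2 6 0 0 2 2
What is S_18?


t=0: S=-2, d=8, jump=4, S_1=2
t=1: S=2, d=8, jump=4, S_2=6
t=2: S=6, d=9, jump=0, S_3=6
t=3: S=6, d=9, jump=0, S_4=6
t=4: S=6, d=0, jump=3, S_5=9
t=5: S=9, d=1, jump=0, S_6=9
t=6: S=9, d=1, jump=0, S_7=9
t=7: S=9, d=3, jump=-3, S_8=6
t=8: S=6, d=5, jump=4, S_9=10
t=9: S=10, d=1, jump=0, S_10=10
t=10: S=10, d=7, jump=0, S_11=10
t=11: S=10, d=4, jump=2, S_12=12
t=12: S=12, d=2, jump=-1, S_13=11
t=13: S=11, d=6, jump=-1, S_14=10
t=14: S=10, d=0, jump=3, S_15=13
t=15: S=13, d=0, jump=3, S_16=16
t=16: S=16, d=2, jump=-1, S_17=15
t=17: S=15, d=2, jump=-1, S_18=14

14


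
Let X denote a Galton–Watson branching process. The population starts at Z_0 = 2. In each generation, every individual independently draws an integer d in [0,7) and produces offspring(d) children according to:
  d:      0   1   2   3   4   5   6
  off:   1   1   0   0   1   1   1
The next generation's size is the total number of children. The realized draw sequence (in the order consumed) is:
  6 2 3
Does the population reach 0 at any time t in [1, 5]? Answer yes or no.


gen 0: Z_0=2, draws=[6, 2], offspring=[1, 0], Z_1=1
gen 1: Z_1=1, draws=[3], offspring=[0], Z_2=0
gen 2: Z_2=0, draws=[], offspring=[], Z_3=0
gen 3: Z_3=0, draws=[], offspring=[], Z_4=0
gen 4: Z_4=0, draws=[], offspring=[], Z_5=0

yes


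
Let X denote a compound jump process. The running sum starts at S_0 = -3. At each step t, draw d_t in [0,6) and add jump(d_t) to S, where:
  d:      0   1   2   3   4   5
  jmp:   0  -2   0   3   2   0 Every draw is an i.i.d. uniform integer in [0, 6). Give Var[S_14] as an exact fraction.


Outcome values over d=0..5: [0, -2, 0, 3, 2, 0]
Σy = 3, Σy² = 17, M = 6
μ = 3/6 = 1/2,  σ² = 17/6 − (1/2)² = 31/12
Independent increments: Var[S_14] = 14·σ² = 14·(31/12) = 217/6

217/6


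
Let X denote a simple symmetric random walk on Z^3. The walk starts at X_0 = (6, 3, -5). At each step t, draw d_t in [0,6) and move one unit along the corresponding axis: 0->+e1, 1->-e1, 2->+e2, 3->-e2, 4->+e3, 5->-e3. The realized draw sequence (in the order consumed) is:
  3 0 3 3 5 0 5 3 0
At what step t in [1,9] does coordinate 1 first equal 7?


t=0: X=(6, 3, -5), d=3 → -e2, X_1=(6, 2, -5)
t=1: X=(6, 2, -5), d=0 → +e1, X_2=(7, 2, -5)
t=2: X=(7, 2, -5), d=3 → -e2, X_3=(7, 1, -5)
t=3: X=(7, 1, -5), d=3 → -e2, X_4=(7, 0, -5)
t=4: X=(7, 0, -5), d=5 → -e3, X_5=(7, 0, -6)
t=5: X=(7, 0, -6), d=0 → +e1, X_6=(8, 0, -6)
t=6: X=(8, 0, -6), d=5 → -e3, X_7=(8, 0, -7)
t=7: X=(8, 0, -7), d=3 → -e2, X_8=(8, -1, -7)
t=8: X=(8, -1, -7), d=0 → +e1, X_9=(9, -1, -7)

2


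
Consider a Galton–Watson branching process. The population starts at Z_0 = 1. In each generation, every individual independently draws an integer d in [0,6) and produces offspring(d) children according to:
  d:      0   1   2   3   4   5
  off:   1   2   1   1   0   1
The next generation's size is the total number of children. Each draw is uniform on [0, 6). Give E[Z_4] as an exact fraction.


Outcome values over d=0..5: [1, 2, 1, 1, 0, 1]
Σy = 6, Σy² = 8, M = 6
μ = 6/6 = 1,  σ² = 8/6 − (1)² = 1/3
E[Z_0] = 1
E[Z_1] = 1·E[Z_0] = 1
E[Z_2] = 1·E[Z_1] = 1
E[Z_3] = 1·E[Z_2] = 1
E[Z_4] = 1·E[Z_3] = 1

1


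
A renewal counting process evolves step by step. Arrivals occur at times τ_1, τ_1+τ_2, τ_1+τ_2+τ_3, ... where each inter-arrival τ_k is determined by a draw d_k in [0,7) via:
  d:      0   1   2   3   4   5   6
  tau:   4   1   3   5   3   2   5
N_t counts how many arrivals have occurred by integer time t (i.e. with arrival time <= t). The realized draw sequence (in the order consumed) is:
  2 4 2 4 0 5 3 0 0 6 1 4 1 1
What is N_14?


4

draw d_1=2: τ_1=3, arrival time A_1=3
draw d_2=4: τ_2=3, arrival time A_2=6
draw d_3=2: τ_3=3, arrival time A_3=9
draw d_4=4: τ_4=3, arrival time A_4=12
draw d_5=0: τ_5=4, arrival time A_5=16
draw d_6=5: τ_6=2, arrival time A_6=18
draw d_7=3: τ_7=5, arrival time A_7=23
draw d_8=0: τ_8=4, arrival time A_8=27
draw d_9=0: τ_9=4, arrival time A_9=31
draw d_10=6: τ_10=5, arrival time A_10=36
draw d_11=1: τ_11=1, arrival time A_11=37
draw d_12=4: τ_12=3, arrival time A_12=40
draw d_13=1: τ_13=1, arrival time A_13=41
draw d_14=1: τ_14=1, arrival time A_14=42
N_t over t=0..14: 0:0 1:0 2:0 3:1 4:1 5:1 6:2 7:2 8:2 9:3 10:3 11:3 12:4 13:4 14:4


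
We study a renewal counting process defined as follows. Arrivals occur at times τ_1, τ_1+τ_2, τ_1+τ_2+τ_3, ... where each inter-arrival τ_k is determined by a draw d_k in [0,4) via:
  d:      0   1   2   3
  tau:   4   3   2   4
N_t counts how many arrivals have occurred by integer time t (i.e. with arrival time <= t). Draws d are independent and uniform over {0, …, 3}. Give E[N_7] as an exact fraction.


Inter-arrival values over d=0..3: [4, 3, 2, 4]
Each d has probability 1/4, so the pmf of τ is: f(2) = 1/4, f(3) = 1/4, f(4) = 1/2
Renewal equation for m(n) = E[N_n]: condition on τ_1 = k (if k <= n, one arrival plus a fresh copy on the remaining n−k steps): m(n) = F(n) + Σ_{k<=n} f(k)·m(n−k), where F(n) = P(τ <= n) and m(0) = 0
m(1) = F(1) = 0
m(2) = F(2) = 1/4
m(3) = F(3) = 1/2
m(4) = F(4) + f(2)·m(2) = 1 + 1/4·1/4 = 17/16
m(5) = F(5) + f(2)·m(3) + f(3)·m(2) = 1 + 1/4·1/2 + 1/4·1/4 = 19/16
m(6) = F(6) + f(2)·m(4) + f(3)·m(3) + f(4)·m(2) = 1 + 1/4·17/16 + 1/4·1/2 + 1/2·1/4 = 97/64
m(7) = F(7) + f(2)·m(5) + f(3)·m(4) + f(4)·m(3) = 1 + 1/4·19/16 + 1/4·17/16 + 1/2·1/2 = 29/16
E[N_7] = m(7) = 29/16

29/16


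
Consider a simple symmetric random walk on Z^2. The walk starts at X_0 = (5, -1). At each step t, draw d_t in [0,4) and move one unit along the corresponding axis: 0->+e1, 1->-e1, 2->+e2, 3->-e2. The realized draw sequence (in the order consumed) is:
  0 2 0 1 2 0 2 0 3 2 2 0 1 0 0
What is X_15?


t=0: X=(5, -1), d=0 → +e1, X_1=(6, -1)
t=1: X=(6, -1), d=2 → +e2, X_2=(6, 0)
t=2: X=(6, 0), d=0 → +e1, X_3=(7, 0)
t=3: X=(7, 0), d=1 → -e1, X_4=(6, 0)
t=4: X=(6, 0), d=2 → +e2, X_5=(6, 1)
t=5: X=(6, 1), d=0 → +e1, X_6=(7, 1)
t=6: X=(7, 1), d=2 → +e2, X_7=(7, 2)
t=7: X=(7, 2), d=0 → +e1, X_8=(8, 2)
t=8: X=(8, 2), d=3 → -e2, X_9=(8, 1)
t=9: X=(8, 1), d=2 → +e2, X_10=(8, 2)
t=10: X=(8, 2), d=2 → +e2, X_11=(8, 3)
t=11: X=(8, 3), d=0 → +e1, X_12=(9, 3)
t=12: X=(9, 3), d=1 → -e1, X_13=(8, 3)
t=13: X=(8, 3), d=0 → +e1, X_14=(9, 3)
t=14: X=(9, 3), d=0 → +e1, X_15=(10, 3)

(10, 3)


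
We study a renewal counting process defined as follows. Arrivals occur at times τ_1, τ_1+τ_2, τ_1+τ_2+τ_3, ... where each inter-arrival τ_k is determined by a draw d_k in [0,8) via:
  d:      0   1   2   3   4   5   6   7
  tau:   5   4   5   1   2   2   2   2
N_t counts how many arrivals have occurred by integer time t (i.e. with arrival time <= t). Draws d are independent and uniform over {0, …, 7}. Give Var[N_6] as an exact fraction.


Inter-arrival values over d=0..7: [5, 4, 5, 1, 2, 2, 2, 2]
Each d has probability 1/8, so the pmf of τ is: f(1) = 1/8, f(2) = 1/2, f(4) = 1/8, f(5) = 1/4
Let p_n(j) = P(N_n = j), with p_0 = [1]. Condition on τ_1: p_n(0) = P(τ > n), and for j >= 1, p_n(j) = Σ_{k<=n} f(k)·p_{n−k}(j−1)
p_1 = [7/8, 1/8]  (j = 0..1)
p_2 = [3/8, 39/64, 1/64]  (j = 0..2)
p_3 = [3/8, 31/64, 71/512, 1/512]  (j = 0..3)
p_4 = [1/4, 23/64, 187/512, 103/4096, 1/4096]  (j = 0..4)
p_5 = [0, 37/64, 155/512, 471/4096, 135/32768, 1/32768]  (j = 0..5)
p_6 = [0, 25/64, 23/64, 911/4096, 883/32768, 167/262144, 1/262144]  (j = 0..6)
E[N_6] = Σ j·p_6(j) = 494825/262144;  E[N_6²] = Σ j²·p_6(j) = 1121203/262144
Var[N_6] = 1121203/262144 − (494825/262144)² = 49064858607/68719476736

49064858607/68719476736


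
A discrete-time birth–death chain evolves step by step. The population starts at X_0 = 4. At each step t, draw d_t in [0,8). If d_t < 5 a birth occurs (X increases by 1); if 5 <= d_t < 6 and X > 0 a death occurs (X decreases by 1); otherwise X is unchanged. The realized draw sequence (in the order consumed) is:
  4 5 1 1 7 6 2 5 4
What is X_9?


7

t=0: X=4, d=4 → birth, X_1=5
t=1: X=5, d=5 → death, X_2=4
t=2: X=4, d=1 → birth, X_3=5
t=3: X=5, d=1 → birth, X_4=6
t=4: X=6, d=7 → hold, X_5=6
t=5: X=6, d=6 → hold, X_6=6
t=6: X=6, d=2 → birth, X_7=7
t=7: X=7, d=5 → death, X_8=6
t=8: X=6, d=4 → birth, X_9=7


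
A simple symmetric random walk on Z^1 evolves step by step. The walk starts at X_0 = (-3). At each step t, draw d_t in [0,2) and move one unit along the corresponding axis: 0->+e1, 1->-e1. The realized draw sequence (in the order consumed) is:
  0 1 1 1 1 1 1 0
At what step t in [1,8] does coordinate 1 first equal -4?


t=0: X=(-3), d=0 → +e1, X_1=(-2)
t=1: X=(-2), d=1 → -e1, X_2=(-3)
t=2: X=(-3), d=1 → -e1, X_3=(-4)
t=3: X=(-4), d=1 → -e1, X_4=(-5)
t=4: X=(-5), d=1 → -e1, X_5=(-6)
t=5: X=(-6), d=1 → -e1, X_6=(-7)
t=6: X=(-7), d=1 → -e1, X_7=(-8)
t=7: X=(-8), d=0 → +e1, X_8=(-7)

3


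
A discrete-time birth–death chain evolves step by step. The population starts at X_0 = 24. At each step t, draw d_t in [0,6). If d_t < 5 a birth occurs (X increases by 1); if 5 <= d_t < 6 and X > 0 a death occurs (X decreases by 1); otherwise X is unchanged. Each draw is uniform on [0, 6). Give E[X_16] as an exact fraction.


X can drop by at most 1 per step and X_0 = 24 > T = 16, so X_t >= 24 − t >= 8 > 0 for every t <= 16: the floor at 0 (the 'and X > 0' condition) never binds. Hence X_16 = X_0 + Σ_{t<16} Y_t with i.i.d. increments Y_t = y(d_t) ∈ {+1, −1, 0}.
Outcome values over d=0..5: [1, 1, 1, 1, 1, -1]
Σy = 4, Σy² = 6, M = 6
μ = 4/6 = 2/3,  σ² = 6/6 − (2/3)² = 5/9
E[X_16] = 24 + 16·(2/3) = 104/3

104/3


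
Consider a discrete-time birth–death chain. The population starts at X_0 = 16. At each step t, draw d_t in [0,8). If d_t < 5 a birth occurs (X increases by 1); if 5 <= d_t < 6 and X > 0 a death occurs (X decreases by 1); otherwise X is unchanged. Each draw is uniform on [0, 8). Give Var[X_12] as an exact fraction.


X can drop by at most 1 per step and X_0 = 16 > T = 12, so X_t >= 16 − t >= 4 > 0 for every t <= 12: the floor at 0 (the 'and X > 0' condition) never binds. Hence X_12 = X_0 + Σ_{t<12} Y_t with i.i.d. increments Y_t = y(d_t) ∈ {+1, −1, 0}.
Outcome values over d=0..7: [1, 1, 1, 1, 1, -1, 0, 0]
Σy = 4, Σy² = 6, M = 8
μ = 4/8 = 1/2,  σ² = 6/8 − (1/2)² = 1/2
Independent increments: Var[X_12] = 12·σ² = 12·(1/2) = 6

6


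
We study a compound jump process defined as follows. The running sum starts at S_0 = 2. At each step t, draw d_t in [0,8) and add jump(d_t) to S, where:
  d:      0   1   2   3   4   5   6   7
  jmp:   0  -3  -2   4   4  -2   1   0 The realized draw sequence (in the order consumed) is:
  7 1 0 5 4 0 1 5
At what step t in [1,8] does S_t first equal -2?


7

t=0: S=2, d=7, jump=0, S_1=2
t=1: S=2, d=1, jump=-3, S_2=-1
t=2: S=-1, d=0, jump=0, S_3=-1
t=3: S=-1, d=5, jump=-2, S_4=-3
t=4: S=-3, d=4, jump=4, S_5=1
t=5: S=1, d=0, jump=0, S_6=1
t=6: S=1, d=1, jump=-3, S_7=-2
t=7: S=-2, d=5, jump=-2, S_8=-4


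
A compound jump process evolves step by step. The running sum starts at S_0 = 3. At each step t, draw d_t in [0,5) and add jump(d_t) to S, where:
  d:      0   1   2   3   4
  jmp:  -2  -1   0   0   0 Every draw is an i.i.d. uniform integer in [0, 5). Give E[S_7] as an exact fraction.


-6/5

Outcome values over d=0..4: [-2, -1, 0, 0, 0]
Σy = -3, Σy² = 5, M = 5
μ = -3/5 = -3/5,  σ² = 5/5 − (-3/5)² = 16/25
E[S_7] = 3 + 7·(-3/5) = -6/5


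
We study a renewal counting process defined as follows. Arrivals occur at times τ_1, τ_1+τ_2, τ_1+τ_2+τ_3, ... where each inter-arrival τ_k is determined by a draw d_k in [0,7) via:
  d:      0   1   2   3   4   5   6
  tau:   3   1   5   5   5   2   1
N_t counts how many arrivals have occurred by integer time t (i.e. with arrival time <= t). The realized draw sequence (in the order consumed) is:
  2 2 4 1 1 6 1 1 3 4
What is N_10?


draw d_1=2: τ_1=5, arrival time A_1=5
draw d_2=2: τ_2=5, arrival time A_2=10
draw d_3=4: τ_3=5, arrival time A_3=15
draw d_4=1: τ_4=1, arrival time A_4=16
draw d_5=1: τ_5=1, arrival time A_5=17
draw d_6=6: τ_6=1, arrival time A_6=18
draw d_7=1: τ_7=1, arrival time A_7=19
draw d_8=1: τ_8=1, arrival time A_8=20
draw d_9=3: τ_9=5, arrival time A_9=25
draw d_10=4: τ_10=5, arrival time A_10=30
N_t over t=0..10: 0:0 1:0 2:0 3:0 4:0 5:1 6:1 7:1 8:1 9:1 10:2

2


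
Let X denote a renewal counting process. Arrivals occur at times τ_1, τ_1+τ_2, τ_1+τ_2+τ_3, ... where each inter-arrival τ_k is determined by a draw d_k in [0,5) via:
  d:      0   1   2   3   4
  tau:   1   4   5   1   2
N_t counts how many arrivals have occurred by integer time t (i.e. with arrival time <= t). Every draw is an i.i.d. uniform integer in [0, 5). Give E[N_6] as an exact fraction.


Inter-arrival values over d=0..4: [1, 4, 5, 1, 2]
Each d has probability 1/5, so the pmf of τ is: f(1) = 2/5, f(2) = 1/5, f(4) = 1/5, f(5) = 1/5
Renewal equation for m(n) = E[N_n]: condition on τ_1 = k (if k <= n, one arrival plus a fresh copy on the remaining n−k steps): m(n) = F(n) + Σ_{k<=n} f(k)·m(n−k), where F(n) = P(τ <= n) and m(0) = 0
m(1) = F(1) = 2/5
m(2) = F(2) + f(1)·m(1) = 3/5 + 2/5·2/5 = 19/25
m(3) = F(3) + f(1)·m(2) + f(2)·m(1) = 3/5 + 2/5·19/25 + 1/5·2/5 = 123/125
m(4) = F(4) + f(1)·m(3) + f(2)·m(2) = 4/5 + 2/5·123/125 + 1/5·19/25 = 841/625
m(5) = F(5) + f(1)·m(4) + f(2)·m(3) + f(4)·m(1) = 1 + 2/5·841/625 + 1/5·123/125 + 1/5·2/5 = 5672/3125
m(6) = F(6) + f(1)·m(5) + f(2)·m(4) + f(4)·m(2) + f(5)·m(1) = 1 + 2/5·5672/3125 + 1/5·841/625 + 1/5·19/25 + 1/5·2/5 = 34799/15625
E[N_6] = m(6) = 34799/15625

34799/15625


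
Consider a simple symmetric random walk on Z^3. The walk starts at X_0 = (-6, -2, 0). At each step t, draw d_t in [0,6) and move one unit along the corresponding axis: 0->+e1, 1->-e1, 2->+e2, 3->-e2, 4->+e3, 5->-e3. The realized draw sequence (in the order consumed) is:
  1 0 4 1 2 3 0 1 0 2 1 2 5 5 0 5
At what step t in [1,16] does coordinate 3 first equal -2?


t=0: X=(-6, -2, 0), d=1 → -e1, X_1=(-7, -2, 0)
t=1: X=(-7, -2, 0), d=0 → +e1, X_2=(-6, -2, 0)
t=2: X=(-6, -2, 0), d=4 → +e3, X_3=(-6, -2, 1)
t=3: X=(-6, -2, 1), d=1 → -e1, X_4=(-7, -2, 1)
t=4: X=(-7, -2, 1), d=2 → +e2, X_5=(-7, -1, 1)
t=5: X=(-7, -1, 1), d=3 → -e2, X_6=(-7, -2, 1)
t=6: X=(-7, -2, 1), d=0 → +e1, X_7=(-6, -2, 1)
t=7: X=(-6, -2, 1), d=1 → -e1, X_8=(-7, -2, 1)
t=8: X=(-7, -2, 1), d=0 → +e1, X_9=(-6, -2, 1)
t=9: X=(-6, -2, 1), d=2 → +e2, X_10=(-6, -1, 1)
t=10: X=(-6, -1, 1), d=1 → -e1, X_11=(-7, -1, 1)
t=11: X=(-7, -1, 1), d=2 → +e2, X_12=(-7, 0, 1)
t=12: X=(-7, 0, 1), d=5 → -e3, X_13=(-7, 0, 0)
t=13: X=(-7, 0, 0), d=5 → -e3, X_14=(-7, 0, -1)
t=14: X=(-7, 0, -1), d=0 → +e1, X_15=(-6, 0, -1)
t=15: X=(-6, 0, -1), d=5 → -e3, X_16=(-6, 0, -2)

16


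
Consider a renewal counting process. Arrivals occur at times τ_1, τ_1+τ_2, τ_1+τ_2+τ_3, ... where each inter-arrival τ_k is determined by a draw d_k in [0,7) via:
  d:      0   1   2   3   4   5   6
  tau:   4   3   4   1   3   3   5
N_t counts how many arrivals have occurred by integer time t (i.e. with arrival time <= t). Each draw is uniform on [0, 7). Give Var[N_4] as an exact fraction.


1709448/5764801

Inter-arrival values over d=0..6: [4, 3, 4, 1, 3, 3, 5]
Each d has probability 1/7, so the pmf of τ is: f(1) = 1/7, f(3) = 3/7, f(4) = 2/7, f(5) = 1/7
Let p_n(j) = P(N_n = j), with p_0 = [1]. Condition on τ_1: p_n(0) = P(τ > n), and for j >= 1, p_n(j) = Σ_{k<=n} f(k)·p_{n−k}(j−1)
p_1 = [6/7, 1/7]  (j = 0..1)
p_2 = [6/7, 6/49, 1/49]  (j = 0..2)
p_3 = [3/7, 27/49, 6/343, 1/343]  (j = 0..3)
p_4 = [1/7, 5/7, 48/343, 6/2401, 1/2401]  (j = 0..4)
E[N_4] = Σ j·p_4(j) = 2409/2401;  E[N_4²] = Σ j²·p_4(j) = 447/343
Var[N_4] = 447/343 − (2409/2401)² = 1709448/5764801


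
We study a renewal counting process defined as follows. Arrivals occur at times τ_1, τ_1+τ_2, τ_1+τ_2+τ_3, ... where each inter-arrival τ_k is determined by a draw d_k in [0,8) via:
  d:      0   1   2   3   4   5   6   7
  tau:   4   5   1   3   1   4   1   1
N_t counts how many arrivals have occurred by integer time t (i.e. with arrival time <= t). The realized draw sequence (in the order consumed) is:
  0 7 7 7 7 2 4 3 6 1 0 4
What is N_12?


draw d_1=0: τ_1=4, arrival time A_1=4
draw d_2=7: τ_2=1, arrival time A_2=5
draw d_3=7: τ_3=1, arrival time A_3=6
draw d_4=7: τ_4=1, arrival time A_4=7
draw d_5=7: τ_5=1, arrival time A_5=8
draw d_6=2: τ_6=1, arrival time A_6=9
draw d_7=4: τ_7=1, arrival time A_7=10
draw d_8=3: τ_8=3, arrival time A_8=13
draw d_9=6: τ_9=1, arrival time A_9=14
draw d_10=1: τ_10=5, arrival time A_10=19
draw d_11=0: τ_11=4, arrival time A_11=23
draw d_12=4: τ_12=1, arrival time A_12=24
N_t over t=0..12: 0:0 1:0 2:0 3:0 4:1 5:2 6:3 7:4 8:5 9:6 10:7 11:7 12:7

7


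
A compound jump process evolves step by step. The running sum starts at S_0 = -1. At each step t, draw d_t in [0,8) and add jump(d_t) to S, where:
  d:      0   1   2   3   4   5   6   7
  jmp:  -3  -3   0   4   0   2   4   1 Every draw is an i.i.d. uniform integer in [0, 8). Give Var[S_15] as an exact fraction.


6225/64

Outcome values over d=0..7: [-3, -3, 0, 4, 0, 2, 4, 1]
Σy = 5, Σy² = 55, M = 8
μ = 5/8 = 5/8,  σ² = 55/8 − (5/8)² = 415/64
Independent increments: Var[S_15] = 15·σ² = 15·(415/64) = 6225/64


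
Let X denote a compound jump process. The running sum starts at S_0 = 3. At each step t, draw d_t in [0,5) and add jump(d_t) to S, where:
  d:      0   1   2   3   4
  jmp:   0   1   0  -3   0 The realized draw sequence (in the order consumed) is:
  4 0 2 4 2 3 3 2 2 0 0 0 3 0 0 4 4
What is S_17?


-6

t=0: S=3, d=4, jump=0, S_1=3
t=1: S=3, d=0, jump=0, S_2=3
t=2: S=3, d=2, jump=0, S_3=3
t=3: S=3, d=4, jump=0, S_4=3
t=4: S=3, d=2, jump=0, S_5=3
t=5: S=3, d=3, jump=-3, S_6=0
t=6: S=0, d=3, jump=-3, S_7=-3
t=7: S=-3, d=2, jump=0, S_8=-3
t=8: S=-3, d=2, jump=0, S_9=-3
t=9: S=-3, d=0, jump=0, S_10=-3
t=10: S=-3, d=0, jump=0, S_11=-3
t=11: S=-3, d=0, jump=0, S_12=-3
t=12: S=-3, d=3, jump=-3, S_13=-6
t=13: S=-6, d=0, jump=0, S_14=-6
t=14: S=-6, d=0, jump=0, S_15=-6
t=15: S=-6, d=4, jump=0, S_16=-6
t=16: S=-6, d=4, jump=0, S_17=-6


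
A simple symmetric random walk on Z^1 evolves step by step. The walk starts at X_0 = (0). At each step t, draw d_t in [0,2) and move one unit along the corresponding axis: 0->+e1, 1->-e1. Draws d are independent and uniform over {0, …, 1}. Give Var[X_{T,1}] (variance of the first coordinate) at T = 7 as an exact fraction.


7

Outcome values over d=0..1: [1, -1]
Σy = 0, Σy² = 2, M = 2
μ = 0/2 = 0,  σ² = 2/2 − (0)² = 1
Independent increments: Var[X_7] = 7·σ² = 7·(1) = 7


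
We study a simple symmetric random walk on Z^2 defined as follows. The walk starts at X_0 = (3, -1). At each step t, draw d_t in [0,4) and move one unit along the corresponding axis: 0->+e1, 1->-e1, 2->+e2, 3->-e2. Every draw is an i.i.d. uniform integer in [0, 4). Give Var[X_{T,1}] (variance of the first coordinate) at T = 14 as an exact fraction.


Outcome values over d=0..3: [1, -1, 0, 0]
Σy = 0, Σy² = 2, M = 4
μ = 0/4 = 0,  σ² = 2/4 − (0)² = 1/2
Independent increments: Var[X_14] = 14·σ² = 14·(1/2) = 7

7


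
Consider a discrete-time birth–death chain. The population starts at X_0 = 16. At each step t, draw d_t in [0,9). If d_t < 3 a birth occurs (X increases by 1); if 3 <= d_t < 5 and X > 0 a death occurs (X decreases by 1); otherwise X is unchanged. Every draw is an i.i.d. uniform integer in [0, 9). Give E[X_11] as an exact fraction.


X can drop by at most 1 per step and X_0 = 16 > T = 11, so X_t >= 16 − t >= 5 > 0 for every t <= 11: the floor at 0 (the 'and X > 0' condition) never binds. Hence X_11 = X_0 + Σ_{t<11} Y_t with i.i.d. increments Y_t = y(d_t) ∈ {+1, −1, 0}.
Outcome values over d=0..8: [1, 1, 1, -1, -1, 0, 0, 0, 0]
Σy = 1, Σy² = 5, M = 9
μ = 1/9 = 1/9,  σ² = 5/9 − (1/9)² = 44/81
E[X_11] = 16 + 11·(1/9) = 155/9

155/9


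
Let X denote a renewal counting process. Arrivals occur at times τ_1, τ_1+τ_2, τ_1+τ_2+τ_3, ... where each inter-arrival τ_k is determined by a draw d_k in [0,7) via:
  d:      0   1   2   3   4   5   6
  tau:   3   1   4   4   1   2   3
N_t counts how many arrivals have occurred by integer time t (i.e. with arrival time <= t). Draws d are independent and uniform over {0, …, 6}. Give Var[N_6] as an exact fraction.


Inter-arrival values over d=0..6: [3, 1, 4, 4, 1, 2, 3]
Each d has probability 1/7, so the pmf of τ is: f(1) = 2/7, f(2) = 1/7, f(3) = 2/7, f(4) = 2/7
Let p_n(j) = P(N_n = j), with p_0 = [1]. Condition on τ_1: p_n(0) = P(τ > n), and for j >= 1, p_n(j) = Σ_{k<=n} f(k)·p_{n−k}(j−1)
p_1 = [5/7, 2/7]  (j = 0..1)
p_2 = [4/7, 17/49, 4/49]  (j = 0..2)
p_3 = [2/7, 27/49, 48/343, 8/343]  (j = 0..3)
p_4 = [0, 32/49, 99/343, 124/2401, 16/2401]  (j = 0..4)
p_5 = [0, 20/49, 153/343, 302/2401, 304/16807, 32/16807]  (j = 0..5)
p_6 = [0, 12/49, 160/343, 557/2401, 120/2401, 720/117649, 64/117649]  (j = 0..6)
E[N_6] = Σ j·p_6(j) = 247955/117649;  E[N_6²] = Σ j²·p_6(j) = 608353/117649
Var[N_6] = 608353/117649 − (247955/117649)² = 10090440072/13841287201

10090440072/13841287201


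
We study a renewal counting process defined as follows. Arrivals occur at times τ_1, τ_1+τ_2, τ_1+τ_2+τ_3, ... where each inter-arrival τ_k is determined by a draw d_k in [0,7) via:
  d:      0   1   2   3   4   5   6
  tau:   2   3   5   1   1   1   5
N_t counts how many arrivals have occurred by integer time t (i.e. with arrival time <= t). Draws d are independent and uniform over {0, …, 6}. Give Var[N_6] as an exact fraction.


16163804250/13841287201

Inter-arrival values over d=0..6: [2, 3, 5, 1, 1, 1, 5]
Each d has probability 1/7, so the pmf of τ is: f(1) = 3/7, f(2) = 1/7, f(3) = 1/7, f(5) = 2/7
Let p_n(j) = P(N_n = j), with p_0 = [1]. Condition on τ_1: p_n(0) = P(τ > n), and for j >= 1, p_n(j) = Σ_{k<=n} f(k)·p_{n−k}(j−1)
p_1 = [4/7, 3/7]  (j = 0..1)
p_2 = [3/7, 19/49, 9/49]  (j = 0..2)
p_3 = [2/7, 20/49, 78/343, 27/343]  (j = 0..3)
p_4 = [2/7, 13/49, 100/343, 297/2401, 81/2401]  (j = 0..4)
p_5 = [0, 25/49, 78/343, 9/49, 1080/16807, 243/16807]  (j = 0..5)
p_6 = [0, 12/49, 150/343, 412/2401, 1809/16807, 3807/117649, 729/117649]  (j = 0..6)
E[N_6] = Σ j·p_6(j) = 266337/117649;  E[N_6²] = Σ j²·p_6(j) = 740331/117649
Var[N_6] = 740331/117649 − (266337/117649)² = 16163804250/13841287201


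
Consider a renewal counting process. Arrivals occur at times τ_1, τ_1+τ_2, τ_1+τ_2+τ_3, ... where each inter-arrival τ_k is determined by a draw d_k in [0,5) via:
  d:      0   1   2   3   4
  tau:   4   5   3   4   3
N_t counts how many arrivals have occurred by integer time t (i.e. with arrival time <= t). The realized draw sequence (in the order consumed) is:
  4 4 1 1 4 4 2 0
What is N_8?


2

draw d_1=4: τ_1=3, arrival time A_1=3
draw d_2=4: τ_2=3, arrival time A_2=6
draw d_3=1: τ_3=5, arrival time A_3=11
draw d_4=1: τ_4=5, arrival time A_4=16
draw d_5=4: τ_5=3, arrival time A_5=19
draw d_6=4: τ_6=3, arrival time A_6=22
draw d_7=2: τ_7=3, arrival time A_7=25
draw d_8=0: τ_8=4, arrival time A_8=29
N_t over t=0..8: 0:0 1:0 2:0 3:1 4:1 5:1 6:2 7:2 8:2


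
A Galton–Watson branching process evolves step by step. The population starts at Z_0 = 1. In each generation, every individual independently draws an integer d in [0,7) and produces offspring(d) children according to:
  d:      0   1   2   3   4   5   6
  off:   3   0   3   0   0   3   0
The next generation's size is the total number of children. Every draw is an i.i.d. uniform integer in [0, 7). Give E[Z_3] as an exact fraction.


Outcome values over d=0..6: [3, 0, 3, 0, 0, 3, 0]
Σy = 9, Σy² = 27, M = 7
μ = 9/7 = 9/7,  σ² = 27/7 − (9/7)² = 108/49
E[Z_0] = 1
E[Z_1] = 9/7·E[Z_0] = 9/7
E[Z_2] = 9/7·E[Z_1] = 81/49
E[Z_3] = 9/7·E[Z_2] = 729/343

729/343


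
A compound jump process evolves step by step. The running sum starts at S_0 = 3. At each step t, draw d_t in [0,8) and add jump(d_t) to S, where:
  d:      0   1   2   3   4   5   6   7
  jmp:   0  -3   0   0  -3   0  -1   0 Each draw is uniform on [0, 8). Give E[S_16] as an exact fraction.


Outcome values over d=0..7: [0, -3, 0, 0, -3, 0, -1, 0]
Σy = -7, Σy² = 19, M = 8
μ = -7/8 = -7/8,  σ² = 19/8 − (-7/8)² = 103/64
E[S_16] = 3 + 16·(-7/8) = -11

-11


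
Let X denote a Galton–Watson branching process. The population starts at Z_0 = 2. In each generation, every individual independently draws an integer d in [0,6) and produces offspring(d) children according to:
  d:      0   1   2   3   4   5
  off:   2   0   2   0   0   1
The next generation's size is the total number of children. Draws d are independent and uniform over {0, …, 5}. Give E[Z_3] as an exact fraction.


125/108

Outcome values over d=0..5: [2, 0, 2, 0, 0, 1]
Σy = 5, Σy² = 9, M = 6
μ = 5/6 = 5/6,  σ² = 9/6 − (5/6)² = 29/36
E[Z_0] = 2
E[Z_1] = 5/6·E[Z_0] = 5/3
E[Z_2] = 5/6·E[Z_1] = 25/18
E[Z_3] = 5/6·E[Z_2] = 125/108


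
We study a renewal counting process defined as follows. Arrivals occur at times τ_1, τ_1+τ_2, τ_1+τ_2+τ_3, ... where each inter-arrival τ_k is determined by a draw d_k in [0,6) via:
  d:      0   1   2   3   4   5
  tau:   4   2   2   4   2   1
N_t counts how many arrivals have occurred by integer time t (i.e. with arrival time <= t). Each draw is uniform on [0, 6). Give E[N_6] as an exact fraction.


105757/46656

Inter-arrival values over d=0..5: [4, 2, 2, 4, 2, 1]
Each d has probability 1/6, so the pmf of τ is: f(1) = 1/6, f(2) = 1/2, f(4) = 1/3
Renewal equation for m(n) = E[N_n]: condition on τ_1 = k (if k <= n, one arrival plus a fresh copy on the remaining n−k steps): m(n) = F(n) + Σ_{k<=n} f(k)·m(n−k), where F(n) = P(τ <= n) and m(0) = 0
m(1) = F(1) = 1/6
m(2) = F(2) + f(1)·m(1) = 2/3 + 1/6·1/6 = 25/36
m(3) = F(3) + f(1)·m(2) + f(2)·m(1) = 2/3 + 1/6·25/36 + 1/2·1/6 = 187/216
m(4) = F(4) + f(1)·m(3) + f(2)·m(2) = 1 + 1/6·187/216 + 1/2·25/36 = 1933/1296
m(5) = F(5) + f(1)·m(4) + f(2)·m(3) + f(4)·m(1) = 1 + 1/6·1933/1296 + 1/2·187/216 + 1/3·1/6 = 13507/7776
m(6) = F(6) + f(1)·m(5) + f(2)·m(4) + f(4)·m(2) = 1 + 1/6·13507/7776 + 1/2·1933/1296 + 1/3·25/36 = 105757/46656
E[N_6] = m(6) = 105757/46656


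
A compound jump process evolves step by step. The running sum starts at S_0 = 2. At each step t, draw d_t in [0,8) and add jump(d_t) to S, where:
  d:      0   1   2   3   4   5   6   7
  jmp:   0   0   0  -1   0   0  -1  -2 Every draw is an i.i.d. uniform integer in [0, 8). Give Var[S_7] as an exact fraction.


Outcome values over d=0..7: [0, 0, 0, -1, 0, 0, -1, -2]
Σy = -4, Σy² = 6, M = 8
μ = -4/8 = -1/2,  σ² = 6/8 − (-1/2)² = 1/2
Independent increments: Var[S_7] = 7·σ² = 7·(1/2) = 7/2

7/2


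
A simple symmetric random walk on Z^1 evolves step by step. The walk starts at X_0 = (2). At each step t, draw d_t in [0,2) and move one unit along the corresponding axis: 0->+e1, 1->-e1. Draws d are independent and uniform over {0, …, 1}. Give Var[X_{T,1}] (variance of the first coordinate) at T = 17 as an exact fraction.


Outcome values over d=0..1: [1, -1]
Σy = 0, Σy² = 2, M = 2
μ = 0/2 = 0,  σ² = 2/2 − (0)² = 1
Independent increments: Var[X_17] = 17·σ² = 17·(1) = 17

17


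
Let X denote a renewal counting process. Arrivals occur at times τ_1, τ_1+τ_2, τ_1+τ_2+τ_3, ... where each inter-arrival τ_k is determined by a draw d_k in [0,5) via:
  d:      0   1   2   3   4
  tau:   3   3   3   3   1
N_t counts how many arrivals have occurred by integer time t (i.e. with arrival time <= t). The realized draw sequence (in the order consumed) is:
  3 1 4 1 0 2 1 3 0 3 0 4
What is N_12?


draw d_1=3: τ_1=3, arrival time A_1=3
draw d_2=1: τ_2=3, arrival time A_2=6
draw d_3=4: τ_3=1, arrival time A_3=7
draw d_4=1: τ_4=3, arrival time A_4=10
draw d_5=0: τ_5=3, arrival time A_5=13
draw d_6=2: τ_6=3, arrival time A_6=16
draw d_7=1: τ_7=3, arrival time A_7=19
draw d_8=3: τ_8=3, arrival time A_8=22
draw d_9=0: τ_9=3, arrival time A_9=25
draw d_10=3: τ_10=3, arrival time A_10=28
draw d_11=0: τ_11=3, arrival time A_11=31
draw d_12=4: τ_12=1, arrival time A_12=32
N_t over t=0..12: 0:0 1:0 2:0 3:1 4:1 5:1 6:2 7:3 8:3 9:3 10:4 11:4 12:4

4


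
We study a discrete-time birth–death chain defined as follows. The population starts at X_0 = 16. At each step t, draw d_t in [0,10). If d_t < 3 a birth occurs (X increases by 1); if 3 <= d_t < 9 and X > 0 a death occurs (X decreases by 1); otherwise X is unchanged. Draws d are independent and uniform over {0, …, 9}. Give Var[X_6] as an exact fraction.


243/50

X can drop by at most 1 per step and X_0 = 16 > T = 6, so X_t >= 16 − t >= 10 > 0 for every t <= 6: the floor at 0 (the 'and X > 0' condition) never binds. Hence X_6 = X_0 + Σ_{t<6} Y_t with i.i.d. increments Y_t = y(d_t) ∈ {+1, −1, 0}.
Outcome values over d=0..9: [1, 1, 1, -1, -1, -1, -1, -1, -1, 0]
Σy = -3, Σy² = 9, M = 10
μ = -3/10 = -3/10,  σ² = 9/10 − (-3/10)² = 81/100
Independent increments: Var[X_6] = 6·σ² = 6·(81/100) = 243/50


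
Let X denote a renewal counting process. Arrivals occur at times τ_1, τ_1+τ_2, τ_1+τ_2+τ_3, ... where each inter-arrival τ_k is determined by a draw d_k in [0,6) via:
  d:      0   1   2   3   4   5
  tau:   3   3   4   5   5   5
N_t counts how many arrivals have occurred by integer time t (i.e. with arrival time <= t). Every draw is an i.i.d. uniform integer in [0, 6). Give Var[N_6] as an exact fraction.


8/81

Inter-arrival values over d=0..5: [3, 3, 4, 5, 5, 5]
Each d has probability 1/6, so the pmf of τ is: f(3) = 1/3, f(4) = 1/6, f(5) = 1/2
Let p_n(j) = P(N_n = j), with p_0 = [1]. Condition on τ_1: p_n(0) = P(τ > n), and for j >= 1, p_n(j) = Σ_{k<=n} f(k)·p_{n−k}(j−1)
p_1 = [1]  (j = 0)
p_2 = [1]  (j = 0)
p_3 = [2/3, 1/3]  (j = 0..1)
p_4 = [1/2, 1/2]  (j = 0..1)
p_5 = [0, 1]  (j = 0..1)
p_6 = [0, 8/9, 1/9]  (j = 0..2)
E[N_6] = Σ j·p_6(j) = 10/9;  E[N_6²] = Σ j²·p_6(j) = 4/3
Var[N_6] = 4/3 − (10/9)² = 8/81


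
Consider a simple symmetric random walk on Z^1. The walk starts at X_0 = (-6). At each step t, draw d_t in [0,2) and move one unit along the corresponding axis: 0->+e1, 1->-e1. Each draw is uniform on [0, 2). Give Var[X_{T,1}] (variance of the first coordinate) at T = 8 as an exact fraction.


8

Outcome values over d=0..1: [1, -1]
Σy = 0, Σy² = 2, M = 2
μ = 0/2 = 0,  σ² = 2/2 − (0)² = 1
Independent increments: Var[X_8] = 8·σ² = 8·(1) = 8


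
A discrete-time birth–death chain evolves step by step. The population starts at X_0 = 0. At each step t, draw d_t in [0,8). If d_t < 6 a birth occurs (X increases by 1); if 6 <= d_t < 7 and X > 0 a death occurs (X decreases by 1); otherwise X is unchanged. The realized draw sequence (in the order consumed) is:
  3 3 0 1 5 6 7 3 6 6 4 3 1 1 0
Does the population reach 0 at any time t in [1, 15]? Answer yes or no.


t=0: X=0, d=3 → birth, X_1=1
t=1: X=1, d=3 → birth, X_2=2
t=2: X=2, d=0 → birth, X_3=3
t=3: X=3, d=1 → birth, X_4=4
t=4: X=4, d=5 → birth, X_5=5
t=5: X=5, d=6 → death, X_6=4
t=6: X=4, d=7 → hold, X_7=4
t=7: X=4, d=3 → birth, X_8=5
t=8: X=5, d=6 → death, X_9=4
t=9: X=4, d=6 → death, X_10=3
t=10: X=3, d=4 → birth, X_11=4
t=11: X=4, d=3 → birth, X_12=5
t=12: X=5, d=1 → birth, X_13=6
t=13: X=6, d=1 → birth, X_14=7
t=14: X=7, d=0 → birth, X_15=8

no
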